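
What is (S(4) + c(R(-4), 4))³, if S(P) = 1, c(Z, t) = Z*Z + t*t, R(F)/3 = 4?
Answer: 4173281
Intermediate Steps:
R(F) = 12 (R(F) = 3*4 = 12)
c(Z, t) = Z² + t²
(S(4) + c(R(-4), 4))³ = (1 + (12² + 4²))³ = (1 + (144 + 16))³ = (1 + 160)³ = 161³ = 4173281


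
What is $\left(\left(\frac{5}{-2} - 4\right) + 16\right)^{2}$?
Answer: $\frac{361}{4} \approx 90.25$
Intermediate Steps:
$\left(\left(\frac{5}{-2} - 4\right) + 16\right)^{2} = \left(\left(5 \left(- \frac{1}{2}\right) - 4\right) + 16\right)^{2} = \left(\left(- \frac{5}{2} - 4\right) + 16\right)^{2} = \left(- \frac{13}{2} + 16\right)^{2} = \left(\frac{19}{2}\right)^{2} = \frac{361}{4}$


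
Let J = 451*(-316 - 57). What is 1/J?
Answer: -1/168223 ≈ -5.9445e-6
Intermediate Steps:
J = -168223 (J = 451*(-373) = -168223)
1/J = 1/(-168223) = -1/168223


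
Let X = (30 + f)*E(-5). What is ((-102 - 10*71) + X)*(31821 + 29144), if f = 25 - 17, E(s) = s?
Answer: -61086930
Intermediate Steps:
f = 8
X = -190 (X = (30 + 8)*(-5) = 38*(-5) = -190)
((-102 - 10*71) + X)*(31821 + 29144) = ((-102 - 10*71) - 190)*(31821 + 29144) = ((-102 - 710) - 190)*60965 = (-812 - 190)*60965 = -1002*60965 = -61086930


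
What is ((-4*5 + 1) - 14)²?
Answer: 1089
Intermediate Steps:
((-4*5 + 1) - 14)² = ((-20 + 1) - 14)² = (-19 - 14)² = (-33)² = 1089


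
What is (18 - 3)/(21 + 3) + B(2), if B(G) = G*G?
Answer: 37/8 ≈ 4.6250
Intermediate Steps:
B(G) = G**2
(18 - 3)/(21 + 3) + B(2) = (18 - 3)/(21 + 3) + 2**2 = 15/24 + 4 = 15*(1/24) + 4 = 5/8 + 4 = 37/8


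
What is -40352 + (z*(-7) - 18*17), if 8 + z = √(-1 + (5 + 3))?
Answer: -40602 - 7*√7 ≈ -40621.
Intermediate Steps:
z = -8 + √7 (z = -8 + √(-1 + (5 + 3)) = -8 + √(-1 + 8) = -8 + √7 ≈ -5.3542)
-40352 + (z*(-7) - 18*17) = -40352 + ((-8 + √7)*(-7) - 18*17) = -40352 + ((56 - 7*√7) - 306) = -40352 + (-250 - 7*√7) = -40602 - 7*√7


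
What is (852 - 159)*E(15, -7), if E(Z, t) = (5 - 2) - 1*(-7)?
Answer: 6930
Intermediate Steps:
E(Z, t) = 10 (E(Z, t) = 3 + 7 = 10)
(852 - 159)*E(15, -7) = (852 - 159)*10 = 693*10 = 6930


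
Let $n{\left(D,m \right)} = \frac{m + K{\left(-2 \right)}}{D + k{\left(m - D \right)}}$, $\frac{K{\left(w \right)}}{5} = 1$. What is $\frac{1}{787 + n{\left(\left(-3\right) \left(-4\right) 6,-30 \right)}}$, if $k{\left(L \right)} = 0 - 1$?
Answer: $\frac{71}{55852} \approx 0.0012712$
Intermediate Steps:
$k{\left(L \right)} = -1$ ($k{\left(L \right)} = 0 - 1 = -1$)
$K{\left(w \right)} = 5$ ($K{\left(w \right)} = 5 \cdot 1 = 5$)
$n{\left(D,m \right)} = \frac{5 + m}{-1 + D}$ ($n{\left(D,m \right)} = \frac{m + 5}{D - 1} = \frac{5 + m}{-1 + D}$)
$\frac{1}{787 + n{\left(\left(-3\right) \left(-4\right) 6,-30 \right)}} = \frac{1}{787 + \frac{5 - 30}{-1 + \left(-3\right) \left(-4\right) 6}} = \frac{1}{787 + \frac{1}{-1 + 12 \cdot 6} \left(-25\right)} = \frac{1}{787 + \frac{1}{-1 + 72} \left(-25\right)} = \frac{1}{787 + \frac{1}{71} \left(-25\right)} = \frac{1}{787 - \frac{25}{71}} = \frac{1}{\frac{55852}{71}} = \frac{71}{55852}$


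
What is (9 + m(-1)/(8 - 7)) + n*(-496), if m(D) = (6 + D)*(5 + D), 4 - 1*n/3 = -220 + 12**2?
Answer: -119011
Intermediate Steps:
n = 240 (n = 12 - 3*(-220 + 12**2) = 12 - 3*(-220 + 144) = 12 - 3*(-76) = 12 + 228 = 240)
m(D) = (5 + D)*(6 + D)
(9 + m(-1)/(8 - 7)) + n*(-496) = (9 + (30 + (-1)**2 + 11*(-1))/(8 - 7)) + 240*(-496) = (9 + (30 + 1 - 11)/1) - 119040 = (9 + 20*1) - 119040 = (9 + 20) - 119040 = 29 - 119040 = -119011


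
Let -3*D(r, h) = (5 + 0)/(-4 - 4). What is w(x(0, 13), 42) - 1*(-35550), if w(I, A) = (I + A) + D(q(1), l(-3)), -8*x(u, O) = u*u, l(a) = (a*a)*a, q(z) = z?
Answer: 854213/24 ≈ 35592.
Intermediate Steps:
l(a) = a**3 (l(a) = a**2*a = a**3)
x(u, O) = -u**2/8 (x(u, O) = -u*u/8 = -u**2/8)
D(r, h) = 5/24 (D(r, h) = -(5 + 0)/(3*(-4 - 4)) = -5/(3*(-8)) = -5*(-1)/(3*8) = -1/3*(-5/8) = 5/24)
w(I, A) = 5/24 + A + I (w(I, A) = (I + A) + 5/24 = (A + I) + 5/24 = 5/24 + A + I)
w(x(0, 13), 42) - 1*(-35550) = (5/24 + 42 - 1/8*0**2) - 1*(-35550) = (5/24 + 42 - 1/8*0) + 35550 = (5/24 + 42 + 0) + 35550 = 1013/24 + 35550 = 854213/24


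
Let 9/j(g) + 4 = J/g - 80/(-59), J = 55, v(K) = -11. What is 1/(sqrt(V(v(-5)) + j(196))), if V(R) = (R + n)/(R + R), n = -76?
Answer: sqrt(84780762)/3525 ≈ 2.6121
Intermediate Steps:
V(R) = (-76 + R)/(2*R) (V(R) = (R - 76)/(R + R) = (-76 + R)/((2*R)) = (-76 + R)*(1/(2*R)) = (-76 + R)/(2*R))
j(g) = 9/(-156/59 + 55/g) (j(g) = 9/(-4 + (55/g - 80/(-59))) = 9/(-4 + (55/g - 80*(-1/59))) = 9/(-4 + (55/g + 80/59)) = 9/(-4 + (80/59 + 55/g)) = 9/(-156/59 + 55/g))
1/(sqrt(V(v(-5)) + j(196))) = 1/(sqrt((1/2)*(-76 - 11)/(-11) - 531*196/(-3245 + 156*196))) = 1/(sqrt((1/2)*(-1/11)*(-87) - 531*196/(-3245 + 30576))) = 1/(sqrt(87/22 - 531*196/27331)) = 1/(sqrt(87/22 - 531*196*1/27331)) = 1/(sqrt(87/22 - 104076/27331)) = 1/(sqrt(88125/601282)) = 1/(25*sqrt(84780762)/601282) = sqrt(84780762)/3525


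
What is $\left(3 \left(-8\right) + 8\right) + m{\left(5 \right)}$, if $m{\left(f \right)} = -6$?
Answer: $-22$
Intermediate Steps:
$\left(3 \left(-8\right) + 8\right) + m{\left(5 \right)} = \left(3 \left(-8\right) + 8\right) - 6 = \left(-24 + 8\right) - 6 = -16 - 6 = -22$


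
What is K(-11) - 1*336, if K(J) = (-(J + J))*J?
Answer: -578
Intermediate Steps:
K(J) = -2*J² (K(J) = (-2*J)*J = -2*J²)
K(-11) - 1*336 = -2*(-11)² - 1*336 = -2*121 - 336 = -242 - 336 = -578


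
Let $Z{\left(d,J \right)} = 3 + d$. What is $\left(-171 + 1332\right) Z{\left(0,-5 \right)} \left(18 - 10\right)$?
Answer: $27864$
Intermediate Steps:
$\left(-171 + 1332\right) Z{\left(0,-5 \right)} \left(18 - 10\right) = \left(-171 + 1332\right) \left(3 + 0\right) \left(18 - 10\right) = 1161 \cdot 3 \cdot 8 = 1161 \cdot 24 = 27864$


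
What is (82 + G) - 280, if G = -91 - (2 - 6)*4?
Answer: -273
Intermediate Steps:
G = -75 (G = -91 - (-4)*4 = -91 - 1*(-16) = -91 + 16 = -75)
(82 + G) - 280 = (82 - 75) - 280 = 7 - 280 = -273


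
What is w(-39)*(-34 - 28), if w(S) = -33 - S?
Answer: -372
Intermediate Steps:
w(-39)*(-34 - 28) = (-33 - 1*(-39))*(-34 - 28) = (-33 + 39)*(-62) = 6*(-62) = -372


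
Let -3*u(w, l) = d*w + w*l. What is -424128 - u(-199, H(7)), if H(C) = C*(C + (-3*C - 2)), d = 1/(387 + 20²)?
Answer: -327941917/787 ≈ -4.1670e+5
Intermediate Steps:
d = 1/787 (d = 1/(387 + 400) = 1/787 ≈ 0.0012706)
H(C) = C*(-2 - 2*C) (H(C) = C*(C + (-2 - 3*C)) = C*(-2 - 2*C))
u(w, l) = -w/2361 - l*w/3 (u(w, l) = -(w/787 + w*l)/3 = -(w/787 + l*w)/3 = -w/2361 - l*w/3)
-424128 - u(-199, H(7)) = -424128 - (-1)*(-199)*(1 + 787*(-2*7*(1 + 7)))/2361 = -424128 - (-1)*(-199)*(1 + 787*(-2*7*8))/2361 = -424128 - (-1)*(-199)*(1 + 787*(-112))/2361 = -424128 - (-1)*(-199)*(1 - 88144)/2361 = -424128 - (-1)*(-199)*(-88143)/2361 = -424128 - 1*(-5846819/787) = -424128 + 5846819/787 = -327941917/787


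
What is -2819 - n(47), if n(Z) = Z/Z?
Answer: -2820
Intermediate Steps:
n(Z) = 1
-2819 - n(47) = -2819 - 1*1 = -2819 - 1 = -2820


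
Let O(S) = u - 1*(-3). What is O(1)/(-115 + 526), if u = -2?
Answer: 1/411 ≈ 0.0024331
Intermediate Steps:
O(S) = 1 (O(S) = -2 - 1*(-3) = -2 + 3 = 1)
O(1)/(-115 + 526) = 1/(-115 + 526) = 1/411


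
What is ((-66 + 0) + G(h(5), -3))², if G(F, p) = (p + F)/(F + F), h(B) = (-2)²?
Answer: 277729/64 ≈ 4339.5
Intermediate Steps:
h(B) = 4
G(F, p) = (F + p)/(2*F) (G(F, p) = (F + p)/((2*F)) = (F + p)*(1/(2*F)) = (F + p)/(2*F))
((-66 + 0) + G(h(5), -3))² = ((-66 + 0) + (½)*(4 - 3)/4)² = (-66 + (½)*(¼)*1)² = (-66 + ⅛)² = (-527/8)² = 277729/64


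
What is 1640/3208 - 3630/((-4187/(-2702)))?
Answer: -3932253925/1678987 ≈ -2342.0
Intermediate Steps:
1640/3208 - 3630/((-4187/(-2702))) = 1640*(1/3208) - 3630/((-4187*(-1/2702))) = 205/401 - 3630/4187/2702 = 205/401 - 3630*2702/4187 = 205/401 - 9808260/4187 = -3932253925/1678987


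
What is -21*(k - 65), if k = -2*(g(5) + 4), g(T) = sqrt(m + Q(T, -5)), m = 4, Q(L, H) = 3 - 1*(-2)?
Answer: 1659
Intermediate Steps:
Q(L, H) = 5 (Q(L, H) = 3 + 2 = 5)
g(T) = 3 (g(T) = sqrt(4 + 5) = sqrt(9) = 3)
k = -14 (k = -2*(3 + 4) = -2*7 = -14)
-21*(k - 65) = -21*(-14 - 65) = -21*(-79) = 1659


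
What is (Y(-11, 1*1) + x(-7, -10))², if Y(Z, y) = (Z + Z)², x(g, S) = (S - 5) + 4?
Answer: 223729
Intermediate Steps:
x(g, S) = -1 + S (x(g, S) = (-5 + S) + 4 = -1 + S)
Y(Z, y) = 4*Z² (Y(Z, y) = (2*Z)² = 4*Z²)
(Y(-11, 1*1) + x(-7, -10))² = (4*(-11)² + (-1 - 10))² = (4*121 - 11)² = (484 - 11)² = 473² = 223729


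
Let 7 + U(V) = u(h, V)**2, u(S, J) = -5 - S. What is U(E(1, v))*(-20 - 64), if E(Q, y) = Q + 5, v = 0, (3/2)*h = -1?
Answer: -2968/3 ≈ -989.33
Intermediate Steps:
h = -2/3 (h = (2/3)*(-1) = -2/3 ≈ -0.66667)
E(Q, y) = 5 + Q
U(V) = 106/9 (U(V) = -7 + (-5 - 1*(-2/3))**2 = -7 + (-5 + 2/3)**2 = -7 + (-13/3)**2 = -7 + 169/9 = 106/9)
U(E(1, v))*(-20 - 64) = 106*(-20 - 64)/9 = (106/9)*(-84) = -2968/3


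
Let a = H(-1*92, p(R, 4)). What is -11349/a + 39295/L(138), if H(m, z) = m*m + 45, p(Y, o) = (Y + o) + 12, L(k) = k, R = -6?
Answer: 332794993/1174242 ≈ 283.41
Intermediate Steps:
p(Y, o) = 12 + Y + o
H(m, z) = 45 + m**2 (H(m, z) = m**2 + 45 = 45 + m**2)
a = 8509 (a = 45 + (-1*92)**2 = 45 + (-92)**2 = 45 + 8464 = 8509)
-11349/a + 39295/L(138) = -11349/8509 + 39295/138 = 332794993/1174242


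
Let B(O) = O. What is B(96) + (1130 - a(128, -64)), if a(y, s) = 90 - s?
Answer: 1072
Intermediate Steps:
B(96) + (1130 - a(128, -64)) = 96 + (1130 - (90 - 1*(-64))) = 96 + (1130 - (90 + 64)) = 96 + (1130 - 1*154) = 96 + (1130 - 154) = 96 + 976 = 1072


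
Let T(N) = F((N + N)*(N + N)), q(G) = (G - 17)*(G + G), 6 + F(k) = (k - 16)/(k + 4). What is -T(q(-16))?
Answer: 5575690/1115137 ≈ 5.0000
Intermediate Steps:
F(k) = -6 + (-16 + k)/(4 + k) (F(k) = -6 + (k - 16)/(k + 4) = -6 + (-16 + k)/(4 + k))
q(G) = 2*G*(-17 + G) (q(G) = (-17 + G)*(2*G) = 2*G*(-17 + G))
T(N) = 5*(-8 - 4*N²)/(4 + 4*N²) (T(N) = 5*(-8 - (N + N)*(N + N))/(4 + (N + N)*(N + N)) = 5*(-8 - 2*N*2*N)/(4 + (2*N)*(2*N)) = 5*(-8 - 4*N²)/(4 + 4*N²))
-T(q(-16)) = -5*(-2 - (2*(-16)*(-17 - 16))²)/(1 + (2*(-16)*(-17 - 16))²) = -5*(-2 - (2*(-16)*(-33))²)/(1 + (2*(-16)*(-33))²) = -5*(-2 - 1*1056²)/(1 + 1056²) = -5*(-2 - 1*1115136)/(1 + 1115136) = -5*(-2 - 1115136)/1115137 = -5*(-1115138)/1115137 = -1*(-5575690/1115137) = 5575690/1115137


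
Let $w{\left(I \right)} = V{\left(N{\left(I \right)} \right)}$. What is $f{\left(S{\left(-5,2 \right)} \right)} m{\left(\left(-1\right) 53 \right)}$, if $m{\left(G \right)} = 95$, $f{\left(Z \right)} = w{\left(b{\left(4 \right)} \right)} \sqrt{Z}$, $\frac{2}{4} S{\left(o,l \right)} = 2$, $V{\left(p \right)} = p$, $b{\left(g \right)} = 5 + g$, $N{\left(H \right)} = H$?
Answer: $1710$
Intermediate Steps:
$S{\left(o,l \right)} = 4$ ($S{\left(o,l \right)} = 2 \cdot 2 = 4$)
$w{\left(I \right)} = I$
$f{\left(Z \right)} = 9 \sqrt{Z}$ ($f{\left(Z \right)} = \left(5 + 4\right) \sqrt{Z} = 9 \sqrt{Z}$)
$f{\left(S{\left(-5,2 \right)} \right)} m{\left(\left(-1\right) 53 \right)} = 9 \sqrt{4} \cdot 95 = 9 \cdot 2 \cdot 95 = 18 \cdot 95 = 1710$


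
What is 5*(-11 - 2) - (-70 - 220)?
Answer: 225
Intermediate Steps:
5*(-11 - 2) - (-70 - 220) = 5*(-13) - 1*(-290) = -65 + 290 = 225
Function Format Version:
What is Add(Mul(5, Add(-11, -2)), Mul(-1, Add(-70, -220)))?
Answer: 225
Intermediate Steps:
Add(Mul(5, Add(-11, -2)), Mul(-1, Add(-70, -220))) = Add(Mul(5, -13), Mul(-1, -290)) = Add(-65, 290) = 225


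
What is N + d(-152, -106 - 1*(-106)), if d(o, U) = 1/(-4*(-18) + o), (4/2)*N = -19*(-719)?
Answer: 546439/80 ≈ 6830.5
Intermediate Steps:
N = 13661/2 (N = (-19*(-719))/2 = (½)*13661 = 13661/2 ≈ 6830.5)
d(o, U) = 1/(72 + o)
N + d(-152, -106 - 1*(-106)) = 13661/2 + 1/(72 - 152) = 13661/2 + 1/(-80) = 13661/2 - 1/80 = 546439/80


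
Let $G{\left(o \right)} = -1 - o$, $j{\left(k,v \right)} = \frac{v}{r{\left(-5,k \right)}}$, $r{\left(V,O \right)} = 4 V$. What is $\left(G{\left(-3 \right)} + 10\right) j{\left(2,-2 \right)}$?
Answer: $\frac{6}{5} \approx 1.2$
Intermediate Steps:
$j{\left(k,v \right)} = - \frac{v}{20}$ ($j{\left(k,v \right)} = \frac{v}{4 \left(-5\right)} = \frac{v}{-20} = v \left(- \frac{1}{20}\right) = - \frac{v}{20}$)
$\left(G{\left(-3 \right)} + 10\right) j{\left(2,-2 \right)} = \left(\left(-1 - -3\right) + 10\right) \left(\left(- \frac{1}{20}\right) \left(-2\right)\right) = \left(\left(-1 + 3\right) + 10\right) \frac{1}{10} = \left(2 + 10\right) \frac{1}{10} = 12 \cdot \frac{1}{10} = \frac{6}{5}$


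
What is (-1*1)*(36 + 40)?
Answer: -76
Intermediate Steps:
(-1*1)*(36 + 40) = -1*76 = -76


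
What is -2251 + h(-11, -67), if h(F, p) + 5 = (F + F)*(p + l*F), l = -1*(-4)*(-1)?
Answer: -1750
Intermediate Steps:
l = -4 (l = 4*(-1) = -4)
h(F, p) = -5 + 2*F*(p - 4*F) (h(F, p) = -5 + (F + F)*(p - 4*F) = -5 + (2*F)*(p - 4*F) = -5 + 2*F*(p - 4*F))
-2251 + h(-11, -67) = -2251 + (-5 - 8*(-11)² + 2*(-11)*(-67)) = -2251 + (-5 - 8*121 + 1474) = -2251 + (-5 - 968 + 1474) = -2251 + 501 = -1750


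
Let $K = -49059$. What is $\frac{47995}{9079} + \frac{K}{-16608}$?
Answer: $\frac{414169207}{50261344} \approx 8.2403$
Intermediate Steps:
$\frac{47995}{9079} + \frac{K}{-16608} = \frac{47995}{9079} - \frac{49059}{-16608} = 47995 \cdot \frac{1}{9079} - - \frac{16353}{5536} = \frac{47995}{9079} + \frac{16353}{5536} = \frac{414169207}{50261344}$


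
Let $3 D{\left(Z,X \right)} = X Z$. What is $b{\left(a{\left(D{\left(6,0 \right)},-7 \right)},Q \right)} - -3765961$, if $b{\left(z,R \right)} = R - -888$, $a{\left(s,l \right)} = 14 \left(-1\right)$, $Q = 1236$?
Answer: $3768085$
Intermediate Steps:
$D{\left(Z,X \right)} = \frac{X Z}{3}$
$a{\left(s,l \right)} = -14$
$b{\left(z,R \right)} = 888 + R$ ($b{\left(z,R \right)} = R + 888 = 888 + R$)
$b{\left(a{\left(D{\left(6,0 \right)},-7 \right)},Q \right)} - -3765961 = \left(888 + 1236\right) - -3765961 = 2124 + 3765961 = 3768085$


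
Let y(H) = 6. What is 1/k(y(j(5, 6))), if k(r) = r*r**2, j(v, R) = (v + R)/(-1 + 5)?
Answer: 1/216 ≈ 0.0046296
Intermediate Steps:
j(v, R) = R/4 + v/4 (j(v, R) = (R + v)/4 = (R + v)*(1/4) = R/4 + v/4)
k(r) = r**3
1/k(y(j(5, 6))) = 1/(6**3) = 1/216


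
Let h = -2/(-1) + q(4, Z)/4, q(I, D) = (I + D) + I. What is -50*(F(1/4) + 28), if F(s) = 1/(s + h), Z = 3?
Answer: -1410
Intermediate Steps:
q(I, D) = D + 2*I (q(I, D) = (D + I) + I = D + 2*I)
h = 19/4 (h = -2/(-1) + (3 + 2*4)/4 = -2*(-1) + (3 + 8)*(1/4) = 2 + 11*(1/4) = 2 + 11/4 = 19/4 ≈ 4.7500)
F(s) = 1/(19/4 + s) (F(s) = 1/(s + 19/4) = 1/(19/4 + s))
-50*(F(1/4) + 28) = -50*(4/(19 + 4/4) + 28) = -50*(4/(19 + 4*(1/4)) + 28) = -50*(4/(19 + 1) + 28) = -50*(4/20 + 28) = -50*(4*(1/20) + 28) = -50*(1/5 + 28) = -50*141/5 = -1410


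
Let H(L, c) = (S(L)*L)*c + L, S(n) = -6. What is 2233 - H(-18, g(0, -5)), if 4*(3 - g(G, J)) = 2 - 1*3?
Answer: 1900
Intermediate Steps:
g(G, J) = 13/4 (g(G, J) = 3 - (2 - 1*3)/4 = 3 - (2 - 3)/4 = 3 - 1/4*(-1) = 3 + 1/4 = 13/4)
H(L, c) = L - 6*L*c (H(L, c) = (-6*L)*c + L = -6*L*c + L = L - 6*L*c)
2233 - H(-18, g(0, -5)) = 2233 - (-18)*(1 - 6*13/4) = 2233 - (-18)*(1 - 39/2) = 2233 - (-18)*(-37)/2 = 2233 - 1*333 = 2233 - 333 = 1900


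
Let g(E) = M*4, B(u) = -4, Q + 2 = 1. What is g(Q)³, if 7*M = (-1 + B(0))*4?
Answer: -512000/343 ≈ -1492.7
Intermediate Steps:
Q = -1 (Q = -2 + 1 = -1)
M = -20/7 (M = ((-1 - 4)*4)/7 = (-5*4)/7 = (⅐)*(-20) = -20/7 ≈ -2.8571)
g(E) = -80/7 (g(E) = -20/7*4 = -80/7)
g(Q)³ = (-80/7)³ = -512000/343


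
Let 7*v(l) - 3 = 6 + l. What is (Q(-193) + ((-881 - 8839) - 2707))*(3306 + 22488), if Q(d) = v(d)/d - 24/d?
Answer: -433043213850/1351 ≈ -3.2054e+8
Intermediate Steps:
v(l) = 9/7 + l/7 (v(l) = 3/7 + (6 + l)/7 = 3/7 + (6/7 + l/7) = 9/7 + l/7)
Q(d) = -24/d + (9/7 + d/7)/d (Q(d) = (9/7 + d/7)/d - 24/d = -24/d + (9/7 + d/7)/d)
(Q(-193) + ((-881 - 8839) - 2707))*(3306 + 22488) = ((⅐)*(-159 - 193)/(-193) + ((-881 - 8839) - 2707))*(3306 + 22488) = ((⅐)*(-1/193)*(-352) + (-9720 - 2707))*25794 = (352/1351 - 12427)*25794 = -16788525/1351*25794 = -433043213850/1351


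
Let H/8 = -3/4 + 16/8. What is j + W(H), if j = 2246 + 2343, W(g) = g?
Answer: 4599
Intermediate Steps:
H = 10 (H = 8*(-3/4 + 16/8) = 8*(-3*¼ + 16*(⅛)) = 8*(-¾ + 2) = 8*(5/4) = 10)
j = 4589
j + W(H) = 4589 + 10 = 4599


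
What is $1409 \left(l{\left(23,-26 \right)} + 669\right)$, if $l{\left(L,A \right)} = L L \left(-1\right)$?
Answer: $197260$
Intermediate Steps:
$l{\left(L,A \right)} = - L^{2}$ ($l{\left(L,A \right)} = L^{2} \left(-1\right) = - L^{2}$)
$1409 \left(l{\left(23,-26 \right)} + 669\right) = 1409 \left(- 23^{2} + 669\right) = 1409 \left(\left(-1\right) 529 + 669\right) = 1409 \left(-529 + 669\right) = 1409 \cdot 140 = 197260$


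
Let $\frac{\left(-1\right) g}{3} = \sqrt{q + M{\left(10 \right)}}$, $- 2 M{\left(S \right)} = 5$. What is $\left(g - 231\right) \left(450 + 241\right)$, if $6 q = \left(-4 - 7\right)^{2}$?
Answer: $-159621 - 691 \sqrt{159} \approx -1.6833 \cdot 10^{5}$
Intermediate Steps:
$M{\left(S \right)} = - \frac{5}{2}$ ($M{\left(S \right)} = \left(- \frac{1}{2}\right) 5 = - \frac{5}{2}$)
$q = \frac{121}{6}$ ($q = \frac{\left(-4 - 7\right)^{2}}{6} = \frac{\left(-11\right)^{2}}{6} = \frac{1}{6} \cdot 121 = \frac{121}{6} \approx 20.167$)
$g = - \sqrt{159}$ ($g = - 3 \sqrt{\frac{121}{6} - \frac{5}{2}} = - 3 \sqrt{\frac{53}{3}} = - 3 \frac{\sqrt{159}}{3} = - \sqrt{159} \approx -12.61$)
$\left(g - 231\right) \left(450 + 241\right) = \left(- \sqrt{159} - 231\right) \left(450 + 241\right) = \left(-231 - \sqrt{159}\right) 691 = -159621 - 691 \sqrt{159}$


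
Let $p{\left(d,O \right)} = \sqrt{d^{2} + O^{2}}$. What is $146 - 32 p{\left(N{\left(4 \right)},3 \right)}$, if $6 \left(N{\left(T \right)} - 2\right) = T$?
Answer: $146 - \frac{32 \sqrt{145}}{3} \approx 17.556$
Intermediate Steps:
$N{\left(T \right)} = 2 + \frac{T}{6}$
$p{\left(d,O \right)} = \sqrt{O^{2} + d^{2}}$
$146 - 32 p{\left(N{\left(4 \right)},3 \right)} = 146 - 32 \sqrt{3^{2} + \left(2 + \frac{1}{6} \cdot 4\right)^{2}} = 146 - 32 \sqrt{9 + \left(2 + \frac{2}{3}\right)^{2}} = 146 - 32 \sqrt{9 + \left(\frac{8}{3}\right)^{2}} = 146 - 32 \sqrt{9 + \frac{64}{9}} = 146 - 32 \sqrt{\frac{145}{9}} = 146 - 32 \frac{\sqrt{145}}{3} = 146 - \frac{32 \sqrt{145}}{3}$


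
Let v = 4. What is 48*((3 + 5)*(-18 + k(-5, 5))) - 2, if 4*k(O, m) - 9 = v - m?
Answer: -6146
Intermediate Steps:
k(O, m) = 13/4 - m/4 (k(O, m) = 9/4 + (4 - m)/4 = 9/4 + (1 - m/4) = 13/4 - m/4)
48*((3 + 5)*(-18 + k(-5, 5))) - 2 = 48*((3 + 5)*(-18 + (13/4 - ¼*5))) - 2 = 48*(8*(-18 + (13/4 - 5/4))) - 2 = 48*(8*(-18 + 2)) - 2 = 48*(8*(-16)) - 2 = 48*(-128) - 2 = -6144 - 2 = -6146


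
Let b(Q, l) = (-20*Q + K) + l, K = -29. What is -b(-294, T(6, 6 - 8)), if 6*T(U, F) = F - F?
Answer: -5851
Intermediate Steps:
T(U, F) = 0 (T(U, F) = (F - F)/6 = (1/6)*0 = 0)
b(Q, l) = -29 + l - 20*Q (b(Q, l) = (-20*Q - 29) + l = (-29 - 20*Q) + l = -29 + l - 20*Q)
-b(-294, T(6, 6 - 8)) = -(-29 + 0 - 20*(-294)) = -(-29 + 0 + 5880) = -1*5851 = -5851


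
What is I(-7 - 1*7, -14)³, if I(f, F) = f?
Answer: -2744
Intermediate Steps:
I(-7 - 1*7, -14)³ = (-7 - 1*7)³ = (-7 - 7)³ = (-14)³ = -2744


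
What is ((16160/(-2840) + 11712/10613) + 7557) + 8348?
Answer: 11981327215/753523 ≈ 15900.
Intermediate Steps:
((16160/(-2840) + 11712/10613) + 7557) + 8348 = ((16160*(-1/2840) + 11712*(1/10613)) + 7557) + 8348 = ((-404/71 + 11712/10613) + 7557) + 8348 = (-3456100/753523 + 7557) + 8348 = 5690917211/753523 + 8348 = 11981327215/753523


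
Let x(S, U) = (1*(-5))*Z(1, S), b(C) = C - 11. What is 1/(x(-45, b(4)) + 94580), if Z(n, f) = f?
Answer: 1/94805 ≈ 1.0548e-5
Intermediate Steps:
b(C) = -11 + C
x(S, U) = -5*S (x(S, U) = (1*(-5))*S = -5*S)
1/(x(-45, b(4)) + 94580) = 1/(-5*(-45) + 94580) = 1/(225 + 94580) = 1/94805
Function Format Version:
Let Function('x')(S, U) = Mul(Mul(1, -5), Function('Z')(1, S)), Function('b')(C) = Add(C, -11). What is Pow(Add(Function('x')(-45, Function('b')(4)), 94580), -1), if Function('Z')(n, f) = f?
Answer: Rational(1, 94805) ≈ 1.0548e-5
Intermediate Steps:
Function('b')(C) = Add(-11, C)
Function('x')(S, U) = Mul(-5, S) (Function('x')(S, U) = Mul(Mul(1, -5), S) = Mul(-5, S))
Pow(Add(Function('x')(-45, Function('b')(4)), 94580), -1) = Pow(Add(Mul(-5, -45), 94580), -1) = Pow(Add(225, 94580), -1) = Pow(94805, -1) = Rational(1, 94805)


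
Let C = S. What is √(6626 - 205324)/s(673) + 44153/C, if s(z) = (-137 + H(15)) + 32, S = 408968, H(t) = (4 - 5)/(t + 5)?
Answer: 659/6104 - 20*I*√198698/2101 ≈ 0.10796 - 4.2433*I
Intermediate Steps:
H(t) = -1/(5 + t)
s(z) = -2101/20 (s(z) = (-137 - 1/(5 + 15)) + 32 = (-137 - 1/20) + 32 = -2741/20 + 32 = -2101/20)
C = 408968
√(6626 - 205324)/s(673) + 44153/C = √(6626 - 205324)/(-2101/20) + 44153/408968 = √(-198698)*(-20/2101) + 44153*(1/408968) = (I*√198698)*(-20/2101) + 659/6104 = -20*I*√198698/2101 + 659/6104 = 659/6104 - 20*I*√198698/2101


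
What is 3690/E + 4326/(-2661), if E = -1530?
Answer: -60881/15079 ≈ -4.0375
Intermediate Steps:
3690/E + 4326/(-2661) = 3690/(-1530) + 4326/(-2661) = 3690*(-1/1530) + 4326*(-1/2661) = -41/17 - 1442/887 = -60881/15079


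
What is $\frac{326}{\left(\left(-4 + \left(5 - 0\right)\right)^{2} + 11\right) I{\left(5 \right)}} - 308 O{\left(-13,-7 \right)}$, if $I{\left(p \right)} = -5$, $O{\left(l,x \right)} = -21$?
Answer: $\frac{193877}{30} \approx 6462.6$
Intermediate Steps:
$\frac{326}{\left(\left(-4 + \left(5 - 0\right)\right)^{2} + 11\right) I{\left(5 \right)}} - 308 O{\left(-13,-7 \right)} = \frac{326}{\left(\left(-4 + \left(5 - 0\right)\right)^{2} + 11\right) \left(-5\right)} - -6468 = \frac{326}{\left(\left(-4 + \left(5 + 0\right)\right)^{2} + 11\right) \left(-5\right)} + 6468 = \frac{326}{\left(\left(-4 + 5\right)^{2} + 11\right) \left(-5\right)} + 6468 = \frac{326}{\left(1^{2} + 11\right) \left(-5\right)} + 6468 = \frac{326}{\left(1 + 11\right) \left(-5\right)} + 6468 = \frac{326}{12 \left(-5\right)} + 6468 = \frac{326}{-60} + 6468 = 326 \left(- \frac{1}{60}\right) + 6468 = - \frac{163}{30} + 6468 = \frac{193877}{30}$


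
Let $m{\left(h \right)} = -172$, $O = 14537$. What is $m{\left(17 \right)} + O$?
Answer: $14365$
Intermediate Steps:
$m{\left(17 \right)} + O = -172 + 14537 = 14365$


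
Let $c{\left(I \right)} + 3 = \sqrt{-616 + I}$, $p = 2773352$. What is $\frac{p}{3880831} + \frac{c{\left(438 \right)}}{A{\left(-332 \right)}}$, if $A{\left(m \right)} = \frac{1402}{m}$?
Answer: $\frac{3876773590}{2720462531} - \frac{166 i \sqrt{178}}{701} \approx 1.425 - 3.1594 i$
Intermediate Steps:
$c{\left(I \right)} = -3 + \sqrt{-616 + I}$
$\frac{p}{3880831} + \frac{c{\left(438 \right)}}{A{\left(-332 \right)}} = \frac{2773352}{3880831} + \frac{-3 + \sqrt{-616 + 438}}{1402 \frac{1}{-332}} = 2773352 \cdot \frac{1}{3880831} + \frac{-3 + \sqrt{-178}}{1402 \left(- \frac{1}{332}\right)} = \frac{2773352}{3880831} + \frac{-3 + i \sqrt{178}}{- \frac{701}{166}} = \frac{2773352}{3880831} + \left(-3 + i \sqrt{178}\right) \left(- \frac{166}{701}\right) = \frac{2773352}{3880831} + \left(\frac{498}{701} - \frac{166 i \sqrt{178}}{701}\right) = \frac{3876773590}{2720462531} - \frac{166 i \sqrt{178}}{701}$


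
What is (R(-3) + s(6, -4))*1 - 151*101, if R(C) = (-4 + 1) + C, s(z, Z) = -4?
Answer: -15261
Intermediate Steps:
R(C) = -3 + C
(R(-3) + s(6, -4))*1 - 151*101 = ((-3 - 3) - 4)*1 - 151*101 = (-6 - 4)*1 - 15251 = -10*1 - 15251 = -10 - 15251 = -15261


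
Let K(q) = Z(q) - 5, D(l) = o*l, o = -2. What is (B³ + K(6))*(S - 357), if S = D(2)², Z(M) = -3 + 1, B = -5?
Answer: 45012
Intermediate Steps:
D(l) = -2*l
Z(M) = -2
S = 16 (S = (-2*2)² = (-4)² = 16)
K(q) = -7 (K(q) = -2 - 5 = -7)
(B³ + K(6))*(S - 357) = ((-5)³ - 7)*(16 - 357) = (-125 - 7)*(-341) = -132*(-341) = 45012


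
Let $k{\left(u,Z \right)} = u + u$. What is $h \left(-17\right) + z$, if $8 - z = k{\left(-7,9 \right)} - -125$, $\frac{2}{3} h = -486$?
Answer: $12290$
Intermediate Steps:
$h = -729$ ($h = \frac{3}{2} \left(-486\right) = -729$)
$k{\left(u,Z \right)} = 2 u$
$z = -103$ ($z = 8 - \left(2 \left(-7\right) - -125\right) = 8 - \left(-14 + 125\right) = 8 - 111 = -103$)
$h \left(-17\right) + z = \left(-729\right) \left(-17\right) - 103 = 12393 - 103 = 12290$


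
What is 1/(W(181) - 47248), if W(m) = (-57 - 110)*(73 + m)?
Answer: -1/89666 ≈ -1.1153e-5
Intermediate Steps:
W(m) = -12191 - 167*m (W(m) = -167*(73 + m) = -12191 - 167*m)
1/(W(181) - 47248) = 1/((-12191 - 167*181) - 47248) = 1/((-12191 - 30227) - 47248) = 1/(-42418 - 47248) = 1/(-89666) = -1/89666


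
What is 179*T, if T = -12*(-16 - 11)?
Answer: 57996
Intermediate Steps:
T = 324 (T = -12*(-27) = 324)
179*T = 179*324 = 57996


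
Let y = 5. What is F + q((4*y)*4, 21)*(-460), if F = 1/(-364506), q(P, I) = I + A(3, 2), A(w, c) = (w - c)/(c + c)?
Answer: -3563046151/364506 ≈ -9775.0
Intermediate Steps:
A(w, c) = (w - c)/(2*c) (A(w, c) = (w - c)/((2*c)) = (w - c)*(1/(2*c)) = (w - c)/(2*c))
q(P, I) = ¼ + I (q(P, I) = I + (½)*(3 - 1*2)/2 = I + (½)*(½)*(3 - 2) = I + (½)*(½)*1 = I + ¼ = ¼ + I)
F = -1/364506 ≈ -2.7434e-6
F + q((4*y)*4, 21)*(-460) = -1/364506 + (¼ + 21)*(-460) = -1/364506 + (85/4)*(-460) = -1/364506 - 9775 = -3563046151/364506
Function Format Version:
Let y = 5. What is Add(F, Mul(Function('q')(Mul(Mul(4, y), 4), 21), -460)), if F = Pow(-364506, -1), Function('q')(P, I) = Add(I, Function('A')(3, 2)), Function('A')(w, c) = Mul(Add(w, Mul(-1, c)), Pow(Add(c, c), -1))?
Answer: Rational(-3563046151, 364506) ≈ -9775.0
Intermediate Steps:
Function('A')(w, c) = Mul(Rational(1, 2), Pow(c, -1), Add(w, Mul(-1, c))) (Function('A')(w, c) = Mul(Add(w, Mul(-1, c)), Pow(Mul(2, c), -1)) = Mul(Add(w, Mul(-1, c)), Mul(Rational(1, 2), Pow(c, -1))) = Mul(Rational(1, 2), Pow(c, -1), Add(w, Mul(-1, c))))
Function('q')(P, I) = Add(Rational(1, 4), I) (Function('q')(P, I) = Add(I, Mul(Rational(1, 2), Pow(2, -1), Add(3, Mul(-1, 2)))) = Add(I, Mul(Rational(1, 2), Rational(1, 2), Add(3, -2))) = Add(I, Mul(Rational(1, 2), Rational(1, 2), 1)) = Add(I, Rational(1, 4)) = Add(Rational(1, 4), I))
F = Rational(-1, 364506) ≈ -2.7434e-6
Add(F, Mul(Function('q')(Mul(Mul(4, y), 4), 21), -460)) = Add(Rational(-1, 364506), Mul(Add(Rational(1, 4), 21), -460)) = Add(Rational(-1, 364506), Mul(Rational(85, 4), -460)) = Add(Rational(-1, 364506), -9775) = Rational(-3563046151, 364506)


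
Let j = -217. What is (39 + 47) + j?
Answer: -131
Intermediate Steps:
(39 + 47) + j = (39 + 47) - 217 = 86 - 217 = -131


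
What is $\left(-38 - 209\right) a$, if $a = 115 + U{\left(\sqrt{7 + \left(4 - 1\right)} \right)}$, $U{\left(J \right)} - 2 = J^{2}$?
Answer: $-31369$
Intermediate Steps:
$U{\left(J \right)} = 2 + J^{2}$
$a = 127$ ($a = 115 + \left(2 + \left(\sqrt{7 + \left(4 - 1\right)}\right)^{2}\right) = 115 + \left(2 + \left(\sqrt{7 + 3}\right)^{2}\right) = 115 + \left(2 + \left(\sqrt{10}\right)^{2}\right) = 115 + \left(2 + 10\right) = 115 + 12 = 127$)
$\left(-38 - 209\right) a = \left(-38 - 209\right) 127 = \left(-247\right) 127 = -31369$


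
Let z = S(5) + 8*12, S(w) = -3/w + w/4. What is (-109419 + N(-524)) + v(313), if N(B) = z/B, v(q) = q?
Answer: -1143432813/10480 ≈ -1.0911e+5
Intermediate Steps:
S(w) = -3/w + w/4 (S(w) = -3/w + w*(¼) = -3/w + w/4)
z = 1933/20 (z = (-3/5 + (¼)*5) + 8*12 = (-3*⅕ + 5/4) + 96 = (-⅗ + 5/4) + 96 = 13/20 + 96 = 1933/20 ≈ 96.650)
N(B) = 1933/(20*B)
(-109419 + N(-524)) + v(313) = (-109419 + (1933/20)/(-524)) + 313 = (-109419 + (1933/20)*(-1/524)) + 313 = (-109419 - 1933/10480) + 313 = -1146713053/10480 + 313 = -1143432813/10480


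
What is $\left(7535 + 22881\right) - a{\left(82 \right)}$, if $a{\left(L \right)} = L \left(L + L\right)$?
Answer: $16968$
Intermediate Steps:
$a{\left(L \right)} = 2 L^{2}$ ($a{\left(L \right)} = L 2 L = 2 L^{2}$)
$\left(7535 + 22881\right) - a{\left(82 \right)} = \left(7535 + 22881\right) - 2 \cdot 82^{2} = 30416 - 2 \cdot 6724 = 30416 - 13448 = 16968$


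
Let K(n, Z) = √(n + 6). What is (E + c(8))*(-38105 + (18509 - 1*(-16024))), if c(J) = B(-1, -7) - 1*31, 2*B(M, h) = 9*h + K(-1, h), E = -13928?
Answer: 49974066 - 1786*√5 ≈ 4.9970e+7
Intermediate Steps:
K(n, Z) = √(6 + n)
B(M, h) = √5/2 + 9*h/2 (B(M, h) = (9*h + √(6 - 1))/2 = (9*h + √5)/2 = (√5 + 9*h)/2 = √5/2 + 9*h/2)
c(J) = -125/2 + √5/2 (c(J) = (√5/2 + (9/2)*(-7)) - 1*31 = (√5/2 - 63/2) - 31 = (-63/2 + √5/2) - 31 = -125/2 + √5/2)
(E + c(8))*(-38105 + (18509 - 1*(-16024))) = (-13928 + (-125/2 + √5/2))*(-38105 + (18509 - 1*(-16024))) = (-27981/2 + √5/2)*(-38105 + (18509 + 16024)) = (-27981/2 + √5/2)*(-38105 + 34533) = (-27981/2 + √5/2)*(-3572) = 49974066 - 1786*√5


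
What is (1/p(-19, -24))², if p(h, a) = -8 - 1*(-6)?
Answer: ¼ ≈ 0.25000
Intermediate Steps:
p(h, a) = -2 (p(h, a) = -8 + 6 = -2)
(1/p(-19, -24))² = (1/(-2))² = (-½)² = ¼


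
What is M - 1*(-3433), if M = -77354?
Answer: -73921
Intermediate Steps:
M - 1*(-3433) = -77354 - 1*(-3433) = -77354 + 3433 = -73921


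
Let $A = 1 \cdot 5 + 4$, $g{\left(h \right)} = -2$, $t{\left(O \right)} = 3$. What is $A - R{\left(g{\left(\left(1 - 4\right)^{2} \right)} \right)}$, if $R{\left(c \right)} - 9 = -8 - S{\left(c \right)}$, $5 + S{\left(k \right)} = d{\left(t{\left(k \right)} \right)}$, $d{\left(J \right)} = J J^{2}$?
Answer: $30$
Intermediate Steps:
$d{\left(J \right)} = J^{3}$
$S{\left(k \right)} = 22$ ($S{\left(k \right)} = -5 + 3^{3} = -5 + 27 = 22$)
$A = 9$ ($A = 5 + 4 = 9$)
$R{\left(c \right)} = -21$ ($R{\left(c \right)} = 9 - 30 = -21$)
$A - R{\left(g{\left(\left(1 - 4\right)^{2} \right)} \right)} = 9 - -21 = 9 + 21 = 30$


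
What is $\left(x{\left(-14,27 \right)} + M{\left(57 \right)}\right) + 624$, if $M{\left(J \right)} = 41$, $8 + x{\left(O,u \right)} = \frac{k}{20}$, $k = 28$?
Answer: $\frac{3292}{5} \approx 658.4$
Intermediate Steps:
$x{\left(O,u \right)} = - \frac{33}{5}$ ($x{\left(O,u \right)} = -8 + \frac{28}{20} = -8 + 28 \cdot \frac{1}{20} = -8 + \frac{7}{5} = - \frac{33}{5}$)
$\left(x{\left(-14,27 \right)} + M{\left(57 \right)}\right) + 624 = \left(- \frac{33}{5} + 41\right) + 624 = \frac{172}{5} + 624 = \frac{3292}{5}$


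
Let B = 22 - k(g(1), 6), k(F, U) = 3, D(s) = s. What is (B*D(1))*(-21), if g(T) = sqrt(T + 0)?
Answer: -399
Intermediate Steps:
g(T) = sqrt(T)
B = 19 (B = 22 - 1*3 = 22 - 3 = 19)
(B*D(1))*(-21) = (19*1)*(-21) = 19*(-21) = -399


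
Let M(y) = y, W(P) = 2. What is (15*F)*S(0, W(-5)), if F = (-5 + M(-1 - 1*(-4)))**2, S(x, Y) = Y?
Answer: 120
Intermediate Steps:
F = 4 (F = (-5 + (-1 - 1*(-4)))**2 = (-5 + (-1 + 4))**2 = (-5 + 3)**2 = (-2)**2 = 4)
(15*F)*S(0, W(-5)) = (15*4)*2 = 60*2 = 120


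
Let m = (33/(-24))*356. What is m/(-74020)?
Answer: 979/148040 ≈ 0.0066131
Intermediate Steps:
m = -979/2 (m = (33*(-1/24))*356 = -11/8*356 = -979/2 ≈ -489.50)
m/(-74020) = -979/2/(-74020) = -979/2*(-1/74020) = 979/148040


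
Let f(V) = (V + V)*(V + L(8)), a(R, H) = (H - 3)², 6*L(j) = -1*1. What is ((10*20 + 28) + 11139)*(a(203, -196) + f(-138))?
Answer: 883613745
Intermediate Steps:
L(j) = -⅙ (L(j) = (-1*1)/6 = (⅙)*(-1) = -⅙)
a(R, H) = (-3 + H)²
f(V) = 2*V*(-⅙ + V) (f(V) = (V + V)*(V - ⅙) = (2*V)*(-⅙ + V) = 2*V*(-⅙ + V))
((10*20 + 28) + 11139)*(a(203, -196) + f(-138)) = ((10*20 + 28) + 11139)*((-3 - 196)² + (⅓)*(-138)*(-1 + 6*(-138))) = ((200 + 28) + 11139)*((-199)² + (⅓)*(-138)*(-1 - 828)) = (228 + 11139)*(39601 + (⅓)*(-138)*(-829)) = 11367*(39601 + 38134) = 11367*77735 = 883613745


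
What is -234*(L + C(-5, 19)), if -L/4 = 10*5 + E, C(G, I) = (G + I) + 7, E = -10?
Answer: 32526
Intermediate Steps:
C(G, I) = 7 + G + I
L = -160 (L = -4*(10*5 - 10) = -4*(50 - 10) = -4*40 = -160)
-234*(L + C(-5, 19)) = -234*(-160 + (7 - 5 + 19)) = -234*(-160 + 21) = -234*(-139) = 32526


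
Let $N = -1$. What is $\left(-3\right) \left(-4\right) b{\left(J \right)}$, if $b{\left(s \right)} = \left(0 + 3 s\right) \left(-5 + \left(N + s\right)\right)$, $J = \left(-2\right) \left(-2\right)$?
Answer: $-288$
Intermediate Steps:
$J = 4$
$b{\left(s \right)} = 3 s \left(-6 + s\right)$ ($b{\left(s \right)} = \left(0 + 3 s\right) \left(-5 + \left(-1 + s\right)\right) = 3 s \left(-6 + s\right)$)
$\left(-3\right) \left(-4\right) b{\left(J \right)} = \left(-3\right) \left(-4\right) 3 \cdot 4 \left(-6 + 4\right) = 12 \cdot 3 \cdot 4 \left(-2\right) = 12 \left(-24\right) = -288$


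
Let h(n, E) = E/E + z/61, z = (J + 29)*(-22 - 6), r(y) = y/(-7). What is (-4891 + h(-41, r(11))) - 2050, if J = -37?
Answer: -423116/61 ≈ -6936.3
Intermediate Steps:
r(y) = -y/7 (r(y) = y*(-1/7) = -y/7)
z = 224 (z = (-37 + 29)*(-22 - 6) = -8*(-28) = 224)
h(n, E) = 285/61 (h(n, E) = E/E + 224/61 = 1 + 224*(1/61) = 1 + 224/61 = 285/61)
(-4891 + h(-41, r(11))) - 2050 = (-4891 + 285/61) - 2050 = -298066/61 - 2050 = -423116/61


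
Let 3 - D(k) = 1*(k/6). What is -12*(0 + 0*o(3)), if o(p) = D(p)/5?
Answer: 0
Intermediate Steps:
D(k) = 3 - k/6
o(p) = 3/5 - p/30 (o(p) = (3 - p/6)/5 = (3 - p/6)*(1/5) = 3/5 - p/30)
-12*(0 + 0*o(3)) = -12*(0 + 0*(3/5 - 1/30*3)) = -12*(0 + 0*(3/5 - 1/10)) = -12*(0 + 0*(1/2)) = -12*(0 + 0) = -12*0 = 0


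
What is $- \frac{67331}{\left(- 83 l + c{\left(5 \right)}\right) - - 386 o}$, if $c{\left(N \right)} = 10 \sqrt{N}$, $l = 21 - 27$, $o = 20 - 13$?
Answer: $- \frac{2154592}{102395} + \frac{67331 \sqrt{5}}{1023950} \approx -20.895$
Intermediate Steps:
$o = 7$
$l = -6$
$- \frac{67331}{\left(- 83 l + c{\left(5 \right)}\right) - - 386 o} = - \frac{67331}{\left(\left(-83\right) \left(-6\right) + 10 \sqrt{5}\right) - \left(-386\right) 7} = - \frac{67331}{\left(498 + 10 \sqrt{5}\right) - -2702} = - \frac{67331}{\left(498 + 10 \sqrt{5}\right) + 2702} = - \frac{67331}{3200 + 10 \sqrt{5}}$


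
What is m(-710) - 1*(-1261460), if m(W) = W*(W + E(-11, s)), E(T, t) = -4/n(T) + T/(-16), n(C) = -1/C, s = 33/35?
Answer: 14370495/8 ≈ 1.7963e+6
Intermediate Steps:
s = 33/35 (s = 33*(1/35) = 33/35 ≈ 0.94286)
E(T, t) = 63*T/16 (E(T, t) = -4*(-T) + T/(-16) = -(-4)*T + T*(-1/16) = 4*T - T/16 = 63*T/16)
m(W) = W*(-693/16 + W) (m(W) = W*(W + (63/16)*(-11)) = W*(W - 693/16) = W*(-693/16 + W))
m(-710) - 1*(-1261460) = (1/16)*(-710)*(-693 + 16*(-710)) - 1*(-1261460) = (1/16)*(-710)*(-693 - 11360) + 1261460 = (1/16)*(-710)*(-12053) + 1261460 = 4278815/8 + 1261460 = 14370495/8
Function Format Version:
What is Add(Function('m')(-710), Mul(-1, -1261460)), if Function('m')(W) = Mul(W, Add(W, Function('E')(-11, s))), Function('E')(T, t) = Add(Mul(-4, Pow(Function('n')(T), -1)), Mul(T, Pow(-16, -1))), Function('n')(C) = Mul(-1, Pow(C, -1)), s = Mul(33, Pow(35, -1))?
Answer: Rational(14370495, 8) ≈ 1.7963e+6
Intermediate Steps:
s = Rational(33, 35) (s = Mul(33, Rational(1, 35)) = Rational(33, 35) ≈ 0.94286)
Function('E')(T, t) = Mul(Rational(63, 16), T) (Function('E')(T, t) = Add(Mul(-4, Pow(Mul(-1, Pow(T, -1)), -1)), Mul(T, Pow(-16, -1))) = Add(Mul(-4, Mul(-1, T)), Mul(T, Rational(-1, 16))) = Add(Mul(4, T), Mul(Rational(-1, 16), T)) = Mul(Rational(63, 16), T))
Function('m')(W) = Mul(W, Add(Rational(-693, 16), W)) (Function('m')(W) = Mul(W, Add(W, Mul(Rational(63, 16), -11))) = Mul(W, Add(W, Rational(-693, 16))) = Mul(W, Add(Rational(-693, 16), W)))
Add(Function('m')(-710), Mul(-1, -1261460)) = Add(Mul(Rational(1, 16), -710, Add(-693, Mul(16, -710))), Mul(-1, -1261460)) = Add(Mul(Rational(1, 16), -710, Add(-693, -11360)), 1261460) = Add(Mul(Rational(1, 16), -710, -12053), 1261460) = Add(Rational(4278815, 8), 1261460) = Rational(14370495, 8)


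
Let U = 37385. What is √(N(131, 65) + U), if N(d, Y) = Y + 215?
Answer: 9*√465 ≈ 194.07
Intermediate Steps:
N(d, Y) = 215 + Y
√(N(131, 65) + U) = √((215 + 65) + 37385) = √(280 + 37385) = √37665 = 9*√465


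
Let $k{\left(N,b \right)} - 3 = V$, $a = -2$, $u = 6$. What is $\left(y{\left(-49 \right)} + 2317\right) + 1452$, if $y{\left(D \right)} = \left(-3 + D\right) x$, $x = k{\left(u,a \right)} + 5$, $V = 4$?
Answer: $3145$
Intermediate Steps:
$k{\left(N,b \right)} = 7$ ($k{\left(N,b \right)} = 3 + 4 = 7$)
$x = 12$ ($x = 7 + 5 = 12$)
$y{\left(D \right)} = -36 + 12 D$ ($y{\left(D \right)} = \left(-3 + D\right) 12 = -36 + 12 D$)
$\left(y{\left(-49 \right)} + 2317\right) + 1452 = \left(\left(-36 + 12 \left(-49\right)\right) + 2317\right) + 1452 = \left(\left(-36 - 588\right) + 2317\right) + 1452 = \left(-624 + 2317\right) + 1452 = 1693 + 1452 = 3145$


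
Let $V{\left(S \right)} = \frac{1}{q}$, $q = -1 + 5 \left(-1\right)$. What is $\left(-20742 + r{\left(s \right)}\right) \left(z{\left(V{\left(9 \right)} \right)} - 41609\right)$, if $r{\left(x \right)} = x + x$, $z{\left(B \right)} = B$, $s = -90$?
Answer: $870546985$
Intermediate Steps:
$q = -6$ ($q = -1 - 5 = -6$)
$V{\left(S \right)} = - \frac{1}{6}$ ($V{\left(S \right)} = \frac{1}{-6} = - \frac{1}{6}$)
$r{\left(x \right)} = 2 x$
$\left(-20742 + r{\left(s \right)}\right) \left(z{\left(V{\left(9 \right)} \right)} - 41609\right) = \left(-20742 + 2 \left(-90\right)\right) \left(- \frac{1}{6} - 41609\right) = \left(-20742 - 180\right) \left(- \frac{249655}{6}\right) = \left(-20922\right) \left(- \frac{249655}{6}\right) = 870546985$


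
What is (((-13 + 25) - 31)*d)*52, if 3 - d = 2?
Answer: -988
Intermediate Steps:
d = 1 (d = 3 - 1*2 = 3 - 2 = 1)
(((-13 + 25) - 31)*d)*52 = (((-13 + 25) - 31)*1)*52 = ((12 - 31)*1)*52 = -19*1*52 = -19*52 = -988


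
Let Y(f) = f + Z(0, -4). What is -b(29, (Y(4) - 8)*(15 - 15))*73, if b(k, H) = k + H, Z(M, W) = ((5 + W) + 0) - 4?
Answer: -2117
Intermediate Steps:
Z(M, W) = 1 + W (Z(M, W) = (5 + W) - 4 = 1 + W)
Y(f) = -3 + f (Y(f) = f + (1 - 4) = f - 3 = -3 + f)
b(k, H) = H + k
-b(29, (Y(4) - 8)*(15 - 15))*73 = -(((-3 + 4) - 8)*(15 - 15) + 29)*73 = -((1 - 8)*0 + 29)*73 = -(-7*0 + 29)*73 = -(0 + 29)*73 = -29*73 = -1*2117 = -2117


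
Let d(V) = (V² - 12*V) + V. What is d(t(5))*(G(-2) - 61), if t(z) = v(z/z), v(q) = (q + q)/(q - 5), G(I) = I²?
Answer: -1311/4 ≈ -327.75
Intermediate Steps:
v(q) = 2*q/(-5 + q) (v(q) = (2*q)/(-5 + q) = 2*q/(-5 + q))
t(z) = -½ (t(z) = 2*(z/z)/(-5 + z/z) = 2*1/(-5 + 1) = 2*1/(-4) = 2*1*(-¼) = -½)
d(V) = V² - 11*V
d(t(5))*(G(-2) - 61) = (-(-11 - ½)/2)*((-2)² - 61) = (-½*(-23/2))*(4 - 61) = (23/4)*(-57) = -1311/4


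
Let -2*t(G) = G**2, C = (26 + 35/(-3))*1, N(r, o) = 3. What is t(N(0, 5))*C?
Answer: -129/2 ≈ -64.500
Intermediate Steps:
C = 43/3 (C = (26 + 35*(-1/3))*1 = (26 - 35/3)*1 = (43/3)*1 = 43/3 ≈ 14.333)
t(G) = -G**2/2
t(N(0, 5))*C = -1/2*3**2*(43/3) = -1/2*9*(43/3) = -9/2*43/3 = -129/2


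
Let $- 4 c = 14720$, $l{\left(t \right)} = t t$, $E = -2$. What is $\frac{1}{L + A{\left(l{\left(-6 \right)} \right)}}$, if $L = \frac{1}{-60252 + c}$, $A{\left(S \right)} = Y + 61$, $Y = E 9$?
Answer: $\frac{63932}{2749075} \approx 0.023256$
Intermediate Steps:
$l{\left(t \right)} = t^{2}$
$c = -3680$ ($c = \left(- \frac{1}{4}\right) 14720 = -3680$)
$Y = -18$ ($Y = \left(-2\right) 9 = -18$)
$A{\left(S \right)} = 43$ ($A{\left(S \right)} = -18 + 61 = 43$)
$L = - \frac{1}{63932}$ ($L = \frac{1}{-60252 - 3680} = \frac{1}{-63932} = - \frac{1}{63932} \approx -1.5642 \cdot 10^{-5}$)
$\frac{1}{L + A{\left(l{\left(-6 \right)} \right)}} = \frac{1}{- \frac{1}{63932} + 43} = \frac{1}{\frac{2749075}{63932}} = \frac{63932}{2749075}$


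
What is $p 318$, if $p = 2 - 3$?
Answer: $-318$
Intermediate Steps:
$p = -1$
$p 318 = \left(-1\right) 318 = -318$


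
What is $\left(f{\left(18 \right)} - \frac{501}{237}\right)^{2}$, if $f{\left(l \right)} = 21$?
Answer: $\frac{2226064}{6241} \approx 356.68$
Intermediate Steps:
$\left(f{\left(18 \right)} - \frac{501}{237}\right)^{2} = \left(21 - \frac{501}{237}\right)^{2} = \left(21 - \frac{167}{79}\right)^{2} = \left(\frac{1492}{79}\right)^{2} = \frac{2226064}{6241}$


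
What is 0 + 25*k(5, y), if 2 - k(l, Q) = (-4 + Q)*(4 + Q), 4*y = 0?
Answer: 450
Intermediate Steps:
y = 0 (y = (1/4)*0 = 0)
k(l, Q) = 2 - (-4 + Q)*(4 + Q)
0 + 25*k(5, y) = 0 + 25*(18 - 1*0**2) = 0 + 25*(18 - 1*0) = 0 + 25*(18 + 0) = 0 + 25*18 = 0 + 450 = 450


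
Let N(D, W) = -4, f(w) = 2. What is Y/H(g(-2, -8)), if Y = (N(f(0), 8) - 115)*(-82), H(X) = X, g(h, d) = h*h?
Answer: 4879/2 ≈ 2439.5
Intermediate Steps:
g(h, d) = h²
Y = 9758 (Y = (-4 - 115)*(-82) = -119*(-82) = 9758)
Y/H(g(-2, -8)) = 9758/((-2)²) = 9758/4 = 9758*(¼) = 4879/2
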